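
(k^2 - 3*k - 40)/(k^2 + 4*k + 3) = (k^2 - 3*k - 40)/(k^2 + 4*k + 3)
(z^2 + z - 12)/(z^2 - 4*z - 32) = (z - 3)/(z - 8)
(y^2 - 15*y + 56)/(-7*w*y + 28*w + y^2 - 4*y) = (-y^2 + 15*y - 56)/(7*w*y - 28*w - y^2 + 4*y)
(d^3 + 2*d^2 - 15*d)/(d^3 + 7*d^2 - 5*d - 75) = d/(d + 5)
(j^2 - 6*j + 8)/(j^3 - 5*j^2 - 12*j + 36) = (j - 4)/(j^2 - 3*j - 18)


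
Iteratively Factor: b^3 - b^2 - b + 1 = (b - 1)*(b^2 - 1) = (b - 1)*(b + 1)*(b - 1)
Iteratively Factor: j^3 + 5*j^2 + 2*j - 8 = (j + 2)*(j^2 + 3*j - 4) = (j - 1)*(j + 2)*(j + 4)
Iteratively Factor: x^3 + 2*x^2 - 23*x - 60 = (x + 3)*(x^2 - x - 20) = (x - 5)*(x + 3)*(x + 4)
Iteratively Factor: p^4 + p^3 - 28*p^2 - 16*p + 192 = (p - 4)*(p^3 + 5*p^2 - 8*p - 48) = (p - 4)*(p + 4)*(p^2 + p - 12) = (p - 4)*(p + 4)^2*(p - 3)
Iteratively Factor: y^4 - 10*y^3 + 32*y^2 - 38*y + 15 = (y - 1)*(y^3 - 9*y^2 + 23*y - 15) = (y - 1)^2*(y^2 - 8*y + 15) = (y - 3)*(y - 1)^2*(y - 5)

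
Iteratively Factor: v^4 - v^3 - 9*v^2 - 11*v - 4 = (v + 1)*(v^3 - 2*v^2 - 7*v - 4) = (v - 4)*(v + 1)*(v^2 + 2*v + 1) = (v - 4)*(v + 1)^2*(v + 1)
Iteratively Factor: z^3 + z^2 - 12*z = (z + 4)*(z^2 - 3*z) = z*(z + 4)*(z - 3)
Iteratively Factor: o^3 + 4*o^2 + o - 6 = (o + 2)*(o^2 + 2*o - 3) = (o + 2)*(o + 3)*(o - 1)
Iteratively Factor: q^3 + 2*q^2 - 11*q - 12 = (q - 3)*(q^2 + 5*q + 4) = (q - 3)*(q + 1)*(q + 4)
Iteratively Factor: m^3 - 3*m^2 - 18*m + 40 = (m - 5)*(m^2 + 2*m - 8) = (m - 5)*(m + 4)*(m - 2)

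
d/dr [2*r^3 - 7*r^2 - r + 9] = 6*r^2 - 14*r - 1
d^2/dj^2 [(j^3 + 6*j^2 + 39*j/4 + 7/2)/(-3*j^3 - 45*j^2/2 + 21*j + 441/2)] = (j^3 - 44*j^2 - 113*j - 1376/3)/(j^6 + 12*j^5 - 15*j^4 - 440*j^3 + 315*j^2 + 5292*j - 9261)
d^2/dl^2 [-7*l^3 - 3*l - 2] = -42*l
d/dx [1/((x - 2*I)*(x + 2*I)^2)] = ((-x + 2*I)*(x + 2*I) - 2*(x - 2*I)^2)/((x - 2*I)^3*(x + 2*I)^3)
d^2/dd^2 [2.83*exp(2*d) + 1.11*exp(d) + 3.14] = (11.32*exp(d) + 1.11)*exp(d)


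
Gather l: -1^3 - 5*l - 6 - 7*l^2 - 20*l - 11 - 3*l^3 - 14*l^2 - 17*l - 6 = -3*l^3 - 21*l^2 - 42*l - 24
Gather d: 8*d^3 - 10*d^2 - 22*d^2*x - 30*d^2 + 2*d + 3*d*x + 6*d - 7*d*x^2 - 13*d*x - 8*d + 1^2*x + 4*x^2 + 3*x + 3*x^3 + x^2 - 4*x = 8*d^3 + d^2*(-22*x - 40) + d*(-7*x^2 - 10*x) + 3*x^3 + 5*x^2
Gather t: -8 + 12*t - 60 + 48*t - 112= 60*t - 180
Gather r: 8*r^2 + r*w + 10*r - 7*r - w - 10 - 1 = 8*r^2 + r*(w + 3) - w - 11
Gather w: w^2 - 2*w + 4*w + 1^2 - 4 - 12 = w^2 + 2*w - 15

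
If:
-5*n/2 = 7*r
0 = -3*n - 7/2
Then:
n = -7/6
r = 5/12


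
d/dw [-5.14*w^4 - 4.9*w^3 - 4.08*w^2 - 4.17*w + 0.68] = -20.56*w^3 - 14.7*w^2 - 8.16*w - 4.17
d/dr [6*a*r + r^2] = 6*a + 2*r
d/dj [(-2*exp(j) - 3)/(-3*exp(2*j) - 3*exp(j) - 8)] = (-6*exp(2*j) - 18*exp(j) + 7)*exp(j)/(9*exp(4*j) + 18*exp(3*j) + 57*exp(2*j) + 48*exp(j) + 64)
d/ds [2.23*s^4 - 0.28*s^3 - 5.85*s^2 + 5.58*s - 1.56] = 8.92*s^3 - 0.84*s^2 - 11.7*s + 5.58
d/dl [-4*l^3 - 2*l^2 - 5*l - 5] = -12*l^2 - 4*l - 5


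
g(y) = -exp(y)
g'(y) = -exp(y)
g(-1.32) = -0.27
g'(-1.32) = -0.27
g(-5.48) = -0.00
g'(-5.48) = -0.00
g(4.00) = -54.60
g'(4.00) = -54.60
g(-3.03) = -0.05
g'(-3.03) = -0.05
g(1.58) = -4.85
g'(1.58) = -4.85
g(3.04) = -20.91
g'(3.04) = -20.91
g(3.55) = -34.81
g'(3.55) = -34.81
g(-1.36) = -0.26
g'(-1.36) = -0.26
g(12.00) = -162754.79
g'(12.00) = -162754.79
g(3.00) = -20.09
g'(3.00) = -20.09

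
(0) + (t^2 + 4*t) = t^2 + 4*t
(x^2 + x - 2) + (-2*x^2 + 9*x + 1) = -x^2 + 10*x - 1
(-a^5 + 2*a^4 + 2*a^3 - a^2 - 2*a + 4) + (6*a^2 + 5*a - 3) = -a^5 + 2*a^4 + 2*a^3 + 5*a^2 + 3*a + 1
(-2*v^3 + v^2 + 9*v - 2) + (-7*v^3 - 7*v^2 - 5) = -9*v^3 - 6*v^2 + 9*v - 7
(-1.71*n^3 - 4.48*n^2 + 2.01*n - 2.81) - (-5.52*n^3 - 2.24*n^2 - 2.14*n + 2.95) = 3.81*n^3 - 2.24*n^2 + 4.15*n - 5.76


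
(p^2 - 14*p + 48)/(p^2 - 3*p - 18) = (p - 8)/(p + 3)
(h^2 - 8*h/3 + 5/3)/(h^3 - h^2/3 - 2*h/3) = (3*h - 5)/(h*(3*h + 2))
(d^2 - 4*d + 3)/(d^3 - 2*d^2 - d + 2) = (d - 3)/(d^2 - d - 2)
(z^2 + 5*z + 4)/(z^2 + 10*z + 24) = (z + 1)/(z + 6)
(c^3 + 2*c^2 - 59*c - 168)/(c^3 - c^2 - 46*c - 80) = (c^2 + 10*c + 21)/(c^2 + 7*c + 10)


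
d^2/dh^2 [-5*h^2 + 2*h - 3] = -10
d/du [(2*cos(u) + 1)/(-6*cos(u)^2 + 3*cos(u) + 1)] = (-12*cos(u)^2 - 12*cos(u) + 1)*sin(u)/(6*sin(u)^2 + 3*cos(u) - 5)^2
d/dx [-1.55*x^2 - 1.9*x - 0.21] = -3.1*x - 1.9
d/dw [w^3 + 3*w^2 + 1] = 3*w*(w + 2)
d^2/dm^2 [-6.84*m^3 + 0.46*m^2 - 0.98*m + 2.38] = 0.92 - 41.04*m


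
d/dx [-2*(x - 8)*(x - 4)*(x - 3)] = -6*x^2 + 60*x - 136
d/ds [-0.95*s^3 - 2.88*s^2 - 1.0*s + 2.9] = -2.85*s^2 - 5.76*s - 1.0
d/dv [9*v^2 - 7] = 18*v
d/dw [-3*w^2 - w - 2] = -6*w - 1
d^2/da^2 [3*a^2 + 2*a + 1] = 6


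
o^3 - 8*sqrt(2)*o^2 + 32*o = o*(o - 4*sqrt(2))^2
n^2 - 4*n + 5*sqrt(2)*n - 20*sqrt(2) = (n - 4)*(n + 5*sqrt(2))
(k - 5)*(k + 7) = k^2 + 2*k - 35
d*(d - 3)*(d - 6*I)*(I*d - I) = I*d^4 + 6*d^3 - 4*I*d^3 - 24*d^2 + 3*I*d^2 + 18*d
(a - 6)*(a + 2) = a^2 - 4*a - 12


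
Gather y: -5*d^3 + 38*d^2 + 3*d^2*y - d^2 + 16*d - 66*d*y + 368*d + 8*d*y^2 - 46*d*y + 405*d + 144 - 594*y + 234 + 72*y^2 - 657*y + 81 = -5*d^3 + 37*d^2 + 789*d + y^2*(8*d + 72) + y*(3*d^2 - 112*d - 1251) + 459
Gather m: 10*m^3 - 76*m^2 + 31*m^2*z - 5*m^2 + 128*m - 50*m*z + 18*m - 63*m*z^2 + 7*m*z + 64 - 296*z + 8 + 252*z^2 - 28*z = 10*m^3 + m^2*(31*z - 81) + m*(-63*z^2 - 43*z + 146) + 252*z^2 - 324*z + 72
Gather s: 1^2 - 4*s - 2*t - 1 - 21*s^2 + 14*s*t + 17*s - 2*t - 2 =-21*s^2 + s*(14*t + 13) - 4*t - 2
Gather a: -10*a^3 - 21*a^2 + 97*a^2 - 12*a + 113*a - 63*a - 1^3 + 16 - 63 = -10*a^3 + 76*a^2 + 38*a - 48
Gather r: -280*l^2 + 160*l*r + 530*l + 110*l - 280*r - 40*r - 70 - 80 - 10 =-280*l^2 + 640*l + r*(160*l - 320) - 160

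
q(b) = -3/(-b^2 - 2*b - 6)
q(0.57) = 0.40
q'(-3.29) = 0.13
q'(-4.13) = 0.09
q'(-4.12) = 0.09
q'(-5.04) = 0.05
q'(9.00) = -0.00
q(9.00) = 0.03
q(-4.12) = 0.20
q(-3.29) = 0.29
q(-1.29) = 0.59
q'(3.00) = -0.05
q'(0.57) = -0.17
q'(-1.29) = 0.07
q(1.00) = 0.33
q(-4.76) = 0.16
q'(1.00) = -0.15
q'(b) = -3*(2*b + 2)/(-b^2 - 2*b - 6)^2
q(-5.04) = 0.14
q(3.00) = 0.14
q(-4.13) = 0.20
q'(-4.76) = 0.06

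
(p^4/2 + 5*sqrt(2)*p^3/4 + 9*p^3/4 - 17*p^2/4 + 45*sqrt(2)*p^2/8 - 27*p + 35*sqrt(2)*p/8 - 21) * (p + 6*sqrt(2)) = p^5/2 + 9*p^4/4 + 17*sqrt(2)*p^4/4 + 43*p^3/4 + 153*sqrt(2)*p^3/8 - 169*sqrt(2)*p^2/8 + 81*p^2/2 - 162*sqrt(2)*p + 63*p/2 - 126*sqrt(2)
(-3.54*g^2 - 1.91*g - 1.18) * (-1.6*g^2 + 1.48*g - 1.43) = 5.664*g^4 - 2.1832*g^3 + 4.1234*g^2 + 0.9849*g + 1.6874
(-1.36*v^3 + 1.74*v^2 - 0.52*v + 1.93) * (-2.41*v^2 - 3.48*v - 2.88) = 3.2776*v^5 + 0.5394*v^4 - 0.8852*v^3 - 7.8529*v^2 - 5.2188*v - 5.5584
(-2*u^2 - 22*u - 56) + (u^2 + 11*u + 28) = -u^2 - 11*u - 28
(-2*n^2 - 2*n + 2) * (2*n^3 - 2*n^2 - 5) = -4*n^5 + 8*n^3 + 6*n^2 + 10*n - 10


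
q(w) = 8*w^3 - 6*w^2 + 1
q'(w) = 24*w^2 - 12*w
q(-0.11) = 0.92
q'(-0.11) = 1.61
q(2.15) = 52.77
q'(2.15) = 85.14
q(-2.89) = -242.21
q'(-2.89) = 235.13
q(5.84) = 1389.78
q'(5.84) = 748.45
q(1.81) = 28.78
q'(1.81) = 56.91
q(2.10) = 48.63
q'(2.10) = 80.64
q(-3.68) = -478.94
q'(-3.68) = 369.18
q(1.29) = 8.19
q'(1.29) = 24.46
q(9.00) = 5347.00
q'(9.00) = 1836.00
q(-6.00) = -1943.00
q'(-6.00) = 936.00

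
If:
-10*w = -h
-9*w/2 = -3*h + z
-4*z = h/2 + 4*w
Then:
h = 0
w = 0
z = 0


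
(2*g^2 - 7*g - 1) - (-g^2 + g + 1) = 3*g^2 - 8*g - 2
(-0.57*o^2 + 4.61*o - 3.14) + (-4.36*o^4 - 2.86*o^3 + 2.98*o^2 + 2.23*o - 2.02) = -4.36*o^4 - 2.86*o^3 + 2.41*o^2 + 6.84*o - 5.16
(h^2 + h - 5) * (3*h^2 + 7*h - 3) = 3*h^4 + 10*h^3 - 11*h^2 - 38*h + 15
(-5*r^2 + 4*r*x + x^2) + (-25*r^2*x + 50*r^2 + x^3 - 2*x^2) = -25*r^2*x + 45*r^2 + 4*r*x + x^3 - x^2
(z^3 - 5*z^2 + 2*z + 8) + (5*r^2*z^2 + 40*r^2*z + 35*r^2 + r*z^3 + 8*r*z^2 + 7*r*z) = 5*r^2*z^2 + 40*r^2*z + 35*r^2 + r*z^3 + 8*r*z^2 + 7*r*z + z^3 - 5*z^2 + 2*z + 8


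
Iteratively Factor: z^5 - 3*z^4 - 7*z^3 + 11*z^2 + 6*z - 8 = (z + 2)*(z^4 - 5*z^3 + 3*z^2 + 5*z - 4) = (z - 1)*(z + 2)*(z^3 - 4*z^2 - z + 4) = (z - 1)^2*(z + 2)*(z^2 - 3*z - 4) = (z - 1)^2*(z + 1)*(z + 2)*(z - 4)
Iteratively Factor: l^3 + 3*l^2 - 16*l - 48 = (l + 3)*(l^2 - 16) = (l - 4)*(l + 3)*(l + 4)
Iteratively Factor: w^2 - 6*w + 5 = (w - 1)*(w - 5)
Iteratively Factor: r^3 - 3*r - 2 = (r - 2)*(r^2 + 2*r + 1) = (r - 2)*(r + 1)*(r + 1)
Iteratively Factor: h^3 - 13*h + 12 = (h - 1)*(h^2 + h - 12) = (h - 1)*(h + 4)*(h - 3)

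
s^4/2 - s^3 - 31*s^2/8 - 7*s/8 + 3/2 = (s/2 + 1/2)*(s - 4)*(s - 1/2)*(s + 3/2)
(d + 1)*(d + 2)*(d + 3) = d^3 + 6*d^2 + 11*d + 6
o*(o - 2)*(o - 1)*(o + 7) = o^4 + 4*o^3 - 19*o^2 + 14*o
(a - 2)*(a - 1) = a^2 - 3*a + 2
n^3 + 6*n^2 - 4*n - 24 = (n - 2)*(n + 2)*(n + 6)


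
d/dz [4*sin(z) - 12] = 4*cos(z)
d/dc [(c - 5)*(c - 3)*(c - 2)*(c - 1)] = 4*c^3 - 33*c^2 + 82*c - 61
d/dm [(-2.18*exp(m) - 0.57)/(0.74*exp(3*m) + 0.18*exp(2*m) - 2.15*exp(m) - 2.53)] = (3.2264*exp(3*m) + 1.6578*exp(2*m) + 0.2052*exp(m) + 4.2899)*exp(m)/(0.5476*exp(6*m) + 0.2664*exp(5*m) - 3.1496*exp(4*m) - 4.5184*exp(3*m) + 3.7117*exp(2*m) + 10.879*exp(m) + 6.4009)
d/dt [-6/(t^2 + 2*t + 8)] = 12*(t + 1)/(t^2 + 2*t + 8)^2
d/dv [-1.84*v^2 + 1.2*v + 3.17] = 1.2 - 3.68*v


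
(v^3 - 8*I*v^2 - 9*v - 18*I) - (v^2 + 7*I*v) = v^3 - v^2 - 8*I*v^2 - 9*v - 7*I*v - 18*I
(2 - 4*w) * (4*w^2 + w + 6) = -16*w^3 + 4*w^2 - 22*w + 12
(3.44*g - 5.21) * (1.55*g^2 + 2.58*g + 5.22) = 5.332*g^3 + 0.7997*g^2 + 4.515*g - 27.1962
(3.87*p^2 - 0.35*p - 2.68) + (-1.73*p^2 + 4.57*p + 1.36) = 2.14*p^2 + 4.22*p - 1.32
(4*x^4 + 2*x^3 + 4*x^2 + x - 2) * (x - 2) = 4*x^5 - 6*x^4 - 7*x^2 - 4*x + 4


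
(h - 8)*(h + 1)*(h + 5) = h^3 - 2*h^2 - 43*h - 40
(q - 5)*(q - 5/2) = q^2 - 15*q/2 + 25/2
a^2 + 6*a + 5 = (a + 1)*(a + 5)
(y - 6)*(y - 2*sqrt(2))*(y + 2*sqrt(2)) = y^3 - 6*y^2 - 8*y + 48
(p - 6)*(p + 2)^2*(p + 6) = p^4 + 4*p^3 - 32*p^2 - 144*p - 144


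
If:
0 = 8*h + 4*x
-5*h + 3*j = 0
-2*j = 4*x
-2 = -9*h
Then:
No Solution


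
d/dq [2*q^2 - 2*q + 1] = 4*q - 2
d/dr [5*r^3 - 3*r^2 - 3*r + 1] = 15*r^2 - 6*r - 3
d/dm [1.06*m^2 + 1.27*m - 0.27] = 2.12*m + 1.27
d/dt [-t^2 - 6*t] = -2*t - 6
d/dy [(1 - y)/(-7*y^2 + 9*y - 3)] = (7*y^2 - 9*y - (y - 1)*(14*y - 9) + 3)/(7*y^2 - 9*y + 3)^2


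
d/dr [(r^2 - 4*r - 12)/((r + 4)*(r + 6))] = 2*(7*r^2 + 36*r + 12)/(r^4 + 20*r^3 + 148*r^2 + 480*r + 576)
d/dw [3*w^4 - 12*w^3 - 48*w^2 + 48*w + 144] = 12*w^3 - 36*w^2 - 96*w + 48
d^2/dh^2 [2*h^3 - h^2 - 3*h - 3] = 12*h - 2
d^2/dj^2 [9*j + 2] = 0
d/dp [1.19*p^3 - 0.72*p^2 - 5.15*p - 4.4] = 3.57*p^2 - 1.44*p - 5.15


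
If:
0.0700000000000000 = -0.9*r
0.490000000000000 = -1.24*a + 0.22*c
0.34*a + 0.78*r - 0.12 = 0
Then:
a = 0.53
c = 5.22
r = -0.08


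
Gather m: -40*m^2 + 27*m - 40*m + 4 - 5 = -40*m^2 - 13*m - 1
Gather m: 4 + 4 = 8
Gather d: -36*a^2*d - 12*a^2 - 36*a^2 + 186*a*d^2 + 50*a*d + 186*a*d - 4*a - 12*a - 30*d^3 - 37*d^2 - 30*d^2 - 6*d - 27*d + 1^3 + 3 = -48*a^2 - 16*a - 30*d^3 + d^2*(186*a - 67) + d*(-36*a^2 + 236*a - 33) + 4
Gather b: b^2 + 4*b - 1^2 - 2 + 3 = b^2 + 4*b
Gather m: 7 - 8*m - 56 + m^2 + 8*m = m^2 - 49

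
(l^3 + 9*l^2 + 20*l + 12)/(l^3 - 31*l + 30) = (l^2 + 3*l + 2)/(l^2 - 6*l + 5)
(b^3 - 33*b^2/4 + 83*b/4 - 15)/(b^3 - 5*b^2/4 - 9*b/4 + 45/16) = 4*(b^2 - 7*b + 12)/(4*b^2 - 9)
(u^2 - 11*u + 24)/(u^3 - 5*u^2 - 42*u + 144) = 1/(u + 6)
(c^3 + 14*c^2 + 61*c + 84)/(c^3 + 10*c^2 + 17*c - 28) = (c + 3)/(c - 1)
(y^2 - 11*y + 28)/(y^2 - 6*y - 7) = (y - 4)/(y + 1)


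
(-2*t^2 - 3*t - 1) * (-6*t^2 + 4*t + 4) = 12*t^4 + 10*t^3 - 14*t^2 - 16*t - 4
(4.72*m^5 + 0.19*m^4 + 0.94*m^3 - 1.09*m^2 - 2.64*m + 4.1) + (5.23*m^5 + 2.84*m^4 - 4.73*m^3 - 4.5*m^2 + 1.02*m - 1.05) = 9.95*m^5 + 3.03*m^4 - 3.79*m^3 - 5.59*m^2 - 1.62*m + 3.05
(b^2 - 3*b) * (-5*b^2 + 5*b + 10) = -5*b^4 + 20*b^3 - 5*b^2 - 30*b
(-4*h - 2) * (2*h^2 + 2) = -8*h^3 - 4*h^2 - 8*h - 4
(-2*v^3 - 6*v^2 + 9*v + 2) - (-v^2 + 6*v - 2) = -2*v^3 - 5*v^2 + 3*v + 4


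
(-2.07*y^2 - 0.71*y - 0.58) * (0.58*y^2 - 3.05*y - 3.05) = -1.2006*y^4 + 5.9017*y^3 + 8.1426*y^2 + 3.9345*y + 1.769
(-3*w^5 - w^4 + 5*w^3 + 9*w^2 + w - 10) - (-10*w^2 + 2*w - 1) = -3*w^5 - w^4 + 5*w^3 + 19*w^2 - w - 9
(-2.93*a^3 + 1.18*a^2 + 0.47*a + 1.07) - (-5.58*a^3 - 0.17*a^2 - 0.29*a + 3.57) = 2.65*a^3 + 1.35*a^2 + 0.76*a - 2.5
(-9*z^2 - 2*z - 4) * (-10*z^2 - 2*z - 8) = 90*z^4 + 38*z^3 + 116*z^2 + 24*z + 32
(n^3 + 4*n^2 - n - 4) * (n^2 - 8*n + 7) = n^5 - 4*n^4 - 26*n^3 + 32*n^2 + 25*n - 28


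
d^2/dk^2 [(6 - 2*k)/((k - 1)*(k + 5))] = 4*(-k^3 + 9*k^2 + 21*k + 43)/(k^6 + 12*k^5 + 33*k^4 - 56*k^3 - 165*k^2 + 300*k - 125)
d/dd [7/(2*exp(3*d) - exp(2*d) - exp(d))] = 7*(-6*exp(2*d) + 2*exp(d) + 1)*exp(-d)/(-2*exp(2*d) + exp(d) + 1)^2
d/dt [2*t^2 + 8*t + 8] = 4*t + 8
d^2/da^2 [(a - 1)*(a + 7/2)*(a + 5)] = 6*a + 15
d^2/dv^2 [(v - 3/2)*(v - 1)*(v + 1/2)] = 6*v - 4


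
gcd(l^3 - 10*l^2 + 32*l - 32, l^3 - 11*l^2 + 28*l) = l - 4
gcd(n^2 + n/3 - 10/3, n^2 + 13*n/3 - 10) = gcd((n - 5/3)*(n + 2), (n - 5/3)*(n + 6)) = n - 5/3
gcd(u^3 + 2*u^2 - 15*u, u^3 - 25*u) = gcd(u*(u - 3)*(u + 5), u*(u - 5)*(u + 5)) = u^2 + 5*u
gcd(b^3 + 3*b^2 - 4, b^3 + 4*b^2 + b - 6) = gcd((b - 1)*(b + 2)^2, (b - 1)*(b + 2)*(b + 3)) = b^2 + b - 2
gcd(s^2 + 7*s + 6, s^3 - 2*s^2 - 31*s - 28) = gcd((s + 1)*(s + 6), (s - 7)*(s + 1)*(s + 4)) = s + 1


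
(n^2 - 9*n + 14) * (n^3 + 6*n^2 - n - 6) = n^5 - 3*n^4 - 41*n^3 + 87*n^2 + 40*n - 84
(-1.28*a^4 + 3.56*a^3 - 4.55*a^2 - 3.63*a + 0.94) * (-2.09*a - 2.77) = 2.6752*a^5 - 3.8948*a^4 - 0.351700000000001*a^3 + 20.1902*a^2 + 8.0905*a - 2.6038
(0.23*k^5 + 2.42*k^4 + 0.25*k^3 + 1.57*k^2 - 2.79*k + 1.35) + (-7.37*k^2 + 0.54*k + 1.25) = 0.23*k^5 + 2.42*k^4 + 0.25*k^3 - 5.8*k^2 - 2.25*k + 2.6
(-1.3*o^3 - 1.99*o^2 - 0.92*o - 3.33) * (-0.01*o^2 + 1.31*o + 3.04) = 0.013*o^5 - 1.6831*o^4 - 6.5497*o^3 - 7.2215*o^2 - 7.1591*o - 10.1232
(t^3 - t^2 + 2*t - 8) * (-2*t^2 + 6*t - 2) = -2*t^5 + 8*t^4 - 12*t^3 + 30*t^2 - 52*t + 16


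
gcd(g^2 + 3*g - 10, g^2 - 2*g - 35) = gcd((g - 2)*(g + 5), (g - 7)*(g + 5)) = g + 5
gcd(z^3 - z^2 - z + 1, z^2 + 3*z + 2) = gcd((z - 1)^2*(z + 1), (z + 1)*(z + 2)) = z + 1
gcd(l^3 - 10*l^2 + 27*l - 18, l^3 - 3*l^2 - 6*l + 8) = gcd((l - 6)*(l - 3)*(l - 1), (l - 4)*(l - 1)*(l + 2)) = l - 1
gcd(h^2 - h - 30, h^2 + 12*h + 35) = h + 5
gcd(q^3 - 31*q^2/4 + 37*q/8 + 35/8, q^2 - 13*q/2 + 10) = 1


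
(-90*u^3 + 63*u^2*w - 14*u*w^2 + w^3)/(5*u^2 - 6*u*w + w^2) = (-18*u^2 + 9*u*w - w^2)/(u - w)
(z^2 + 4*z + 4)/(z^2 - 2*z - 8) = (z + 2)/(z - 4)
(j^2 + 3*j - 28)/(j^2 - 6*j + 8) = (j + 7)/(j - 2)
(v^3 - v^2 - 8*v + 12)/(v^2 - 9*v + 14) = (v^2 + v - 6)/(v - 7)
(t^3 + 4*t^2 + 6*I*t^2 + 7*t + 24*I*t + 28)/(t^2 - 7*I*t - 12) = (t^3 + t^2*(4 + 6*I) + t*(7 + 24*I) + 28)/(t^2 - 7*I*t - 12)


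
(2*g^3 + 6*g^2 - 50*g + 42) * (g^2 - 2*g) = 2*g^5 + 2*g^4 - 62*g^3 + 142*g^2 - 84*g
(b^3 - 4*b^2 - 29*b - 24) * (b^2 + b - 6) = b^5 - 3*b^4 - 39*b^3 - 29*b^2 + 150*b + 144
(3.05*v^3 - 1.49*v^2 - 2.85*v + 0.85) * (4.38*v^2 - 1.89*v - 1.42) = 13.359*v^5 - 12.2907*v^4 - 13.9979*v^3 + 11.2253*v^2 + 2.4405*v - 1.207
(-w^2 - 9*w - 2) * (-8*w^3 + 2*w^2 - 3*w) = 8*w^5 + 70*w^4 + w^3 + 23*w^2 + 6*w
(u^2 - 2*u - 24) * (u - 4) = u^3 - 6*u^2 - 16*u + 96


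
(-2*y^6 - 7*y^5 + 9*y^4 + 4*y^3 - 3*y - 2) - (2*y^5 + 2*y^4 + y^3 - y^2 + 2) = -2*y^6 - 9*y^5 + 7*y^4 + 3*y^3 + y^2 - 3*y - 4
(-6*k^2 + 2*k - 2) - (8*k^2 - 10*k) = -14*k^2 + 12*k - 2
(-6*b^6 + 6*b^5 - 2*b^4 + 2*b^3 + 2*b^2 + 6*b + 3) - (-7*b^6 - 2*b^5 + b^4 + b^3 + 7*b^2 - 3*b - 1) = b^6 + 8*b^5 - 3*b^4 + b^3 - 5*b^2 + 9*b + 4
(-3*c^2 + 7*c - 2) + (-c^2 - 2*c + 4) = -4*c^2 + 5*c + 2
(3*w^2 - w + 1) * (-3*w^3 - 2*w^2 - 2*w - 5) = -9*w^5 - 3*w^4 - 7*w^3 - 15*w^2 + 3*w - 5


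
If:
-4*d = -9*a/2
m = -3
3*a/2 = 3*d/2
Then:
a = 0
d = 0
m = -3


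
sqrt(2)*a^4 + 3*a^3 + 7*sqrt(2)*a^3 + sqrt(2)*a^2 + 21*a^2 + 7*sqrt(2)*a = a*(a + 7)*(a + sqrt(2))*(sqrt(2)*a + 1)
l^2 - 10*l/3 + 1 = (l - 3)*(l - 1/3)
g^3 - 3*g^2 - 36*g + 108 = (g - 6)*(g - 3)*(g + 6)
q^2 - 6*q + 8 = (q - 4)*(q - 2)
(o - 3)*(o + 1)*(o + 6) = o^3 + 4*o^2 - 15*o - 18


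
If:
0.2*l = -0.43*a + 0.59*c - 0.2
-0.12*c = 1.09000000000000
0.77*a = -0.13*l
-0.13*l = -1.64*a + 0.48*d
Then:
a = 7.37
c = -9.08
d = 36.99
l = -43.63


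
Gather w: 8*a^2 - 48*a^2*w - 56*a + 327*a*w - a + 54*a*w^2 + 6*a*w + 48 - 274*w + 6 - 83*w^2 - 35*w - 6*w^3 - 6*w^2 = 8*a^2 - 57*a - 6*w^3 + w^2*(54*a - 89) + w*(-48*a^2 + 333*a - 309) + 54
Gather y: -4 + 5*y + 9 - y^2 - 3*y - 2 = -y^2 + 2*y + 3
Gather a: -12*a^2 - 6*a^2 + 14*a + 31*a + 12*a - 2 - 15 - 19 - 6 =-18*a^2 + 57*a - 42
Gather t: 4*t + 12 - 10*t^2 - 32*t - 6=-10*t^2 - 28*t + 6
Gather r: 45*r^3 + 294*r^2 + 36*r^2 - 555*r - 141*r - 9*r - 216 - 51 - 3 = 45*r^3 + 330*r^2 - 705*r - 270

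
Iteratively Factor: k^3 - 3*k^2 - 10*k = (k)*(k^2 - 3*k - 10) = k*(k + 2)*(k - 5)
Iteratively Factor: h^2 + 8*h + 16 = (h + 4)*(h + 4)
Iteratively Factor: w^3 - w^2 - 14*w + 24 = (w - 2)*(w^2 + w - 12) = (w - 3)*(w - 2)*(w + 4)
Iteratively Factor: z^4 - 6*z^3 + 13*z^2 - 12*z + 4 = (z - 2)*(z^3 - 4*z^2 + 5*z - 2) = (z - 2)*(z - 1)*(z^2 - 3*z + 2) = (z - 2)*(z - 1)^2*(z - 2)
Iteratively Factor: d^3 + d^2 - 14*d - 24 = (d + 3)*(d^2 - 2*d - 8) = (d + 2)*(d + 3)*(d - 4)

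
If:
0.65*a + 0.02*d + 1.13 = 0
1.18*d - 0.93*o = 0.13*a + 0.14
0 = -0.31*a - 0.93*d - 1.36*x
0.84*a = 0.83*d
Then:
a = -1.69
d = -1.71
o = -2.08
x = 1.55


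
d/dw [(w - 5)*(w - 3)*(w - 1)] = 3*w^2 - 18*w + 23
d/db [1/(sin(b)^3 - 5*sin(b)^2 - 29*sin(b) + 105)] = (-3*sin(b)^2 + 10*sin(b) + 29)*cos(b)/(sin(b)^3 - 5*sin(b)^2 - 29*sin(b) + 105)^2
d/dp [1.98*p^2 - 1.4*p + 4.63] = 3.96*p - 1.4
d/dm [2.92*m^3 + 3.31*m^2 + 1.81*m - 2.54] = 8.76*m^2 + 6.62*m + 1.81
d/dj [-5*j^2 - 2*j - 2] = -10*j - 2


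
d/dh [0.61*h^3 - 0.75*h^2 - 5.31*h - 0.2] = 1.83*h^2 - 1.5*h - 5.31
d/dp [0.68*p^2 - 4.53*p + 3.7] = 1.36*p - 4.53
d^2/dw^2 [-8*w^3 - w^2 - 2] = -48*w - 2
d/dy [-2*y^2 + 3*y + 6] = 3 - 4*y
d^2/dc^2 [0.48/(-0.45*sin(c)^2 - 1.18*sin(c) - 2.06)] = (0.3888*sin(c)^4 + 0.76464*sin(c)^3 - 1.694688*sin(c)^2 - 2.696064*sin(c) - 0.446784)/(0.45*sin(c)^2 + 1.18*sin(c) + 2.06)^3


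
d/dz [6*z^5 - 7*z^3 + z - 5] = 30*z^4 - 21*z^2 + 1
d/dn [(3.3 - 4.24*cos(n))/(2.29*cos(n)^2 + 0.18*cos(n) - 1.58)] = (-9.7096*cos(n)^2 + 15.114*cos(n) - 6.1052)*sin(n)/(5.2441*cos(n)^4 + 0.8244*cos(n)^3 - 7.204*cos(n)^2 - 0.5688*cos(n) + 2.4964)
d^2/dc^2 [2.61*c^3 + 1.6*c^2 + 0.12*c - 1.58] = 15.66*c + 3.2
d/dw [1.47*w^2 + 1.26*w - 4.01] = 2.94*w + 1.26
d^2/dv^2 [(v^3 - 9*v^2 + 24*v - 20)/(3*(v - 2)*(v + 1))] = 12/(v^3 + 3*v^2 + 3*v + 1)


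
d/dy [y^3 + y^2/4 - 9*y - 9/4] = 3*y^2 + y/2 - 9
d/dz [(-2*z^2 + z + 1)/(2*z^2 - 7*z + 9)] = 4*(3*z^2 - 10*z + 4)/(4*z^4 - 28*z^3 + 85*z^2 - 126*z + 81)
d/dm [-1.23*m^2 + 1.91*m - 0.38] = 1.91 - 2.46*m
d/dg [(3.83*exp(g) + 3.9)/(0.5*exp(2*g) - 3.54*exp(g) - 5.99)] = (-(1.0*exp(g) - 3.54)*(3.83*exp(g) + 3.9) + 1.915*exp(2*g) - 13.5582*exp(g) - 22.9417)*exp(g)/(-0.5*exp(2*g) + 3.54*exp(g) + 5.99)^2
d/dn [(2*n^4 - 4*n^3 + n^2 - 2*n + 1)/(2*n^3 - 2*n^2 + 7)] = 2*(2*n^6 - 4*n^5 + 3*n^4 + 32*n^3 - 47*n^2 + 9*n - 7)/(4*n^6 - 8*n^5 + 4*n^4 + 28*n^3 - 28*n^2 + 49)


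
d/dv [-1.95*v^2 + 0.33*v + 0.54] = 0.33 - 3.9*v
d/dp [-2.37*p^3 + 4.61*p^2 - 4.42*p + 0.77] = -7.11*p^2 + 9.22*p - 4.42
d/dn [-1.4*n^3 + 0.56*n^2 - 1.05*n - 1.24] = -4.2*n^2 + 1.12*n - 1.05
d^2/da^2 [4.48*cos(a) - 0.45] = -4.48*cos(a)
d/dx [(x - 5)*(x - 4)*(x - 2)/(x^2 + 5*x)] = (x^4 + 10*x^3 - 93*x^2 + 80*x + 200)/(x^2*(x^2 + 10*x + 25))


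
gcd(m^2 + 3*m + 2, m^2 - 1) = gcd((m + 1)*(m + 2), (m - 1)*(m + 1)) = m + 1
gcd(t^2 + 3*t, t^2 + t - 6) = t + 3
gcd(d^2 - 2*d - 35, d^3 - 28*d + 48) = 1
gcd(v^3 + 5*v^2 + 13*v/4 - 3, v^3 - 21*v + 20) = 1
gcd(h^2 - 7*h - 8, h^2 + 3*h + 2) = h + 1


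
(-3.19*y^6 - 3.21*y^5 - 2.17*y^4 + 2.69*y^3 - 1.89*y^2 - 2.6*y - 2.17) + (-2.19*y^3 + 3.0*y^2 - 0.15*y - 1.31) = -3.19*y^6 - 3.21*y^5 - 2.17*y^4 + 0.5*y^3 + 1.11*y^2 - 2.75*y - 3.48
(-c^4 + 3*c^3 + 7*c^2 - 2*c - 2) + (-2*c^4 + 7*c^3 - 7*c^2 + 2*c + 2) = -3*c^4 + 10*c^3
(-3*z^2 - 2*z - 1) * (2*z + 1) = -6*z^3 - 7*z^2 - 4*z - 1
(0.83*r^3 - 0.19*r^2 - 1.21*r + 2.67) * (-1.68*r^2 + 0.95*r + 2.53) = -1.3944*r^5 + 1.1077*r^4 + 3.9522*r^3 - 6.1158*r^2 - 0.5248*r + 6.7551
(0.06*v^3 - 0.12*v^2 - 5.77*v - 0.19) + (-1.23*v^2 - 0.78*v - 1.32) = 0.06*v^3 - 1.35*v^2 - 6.55*v - 1.51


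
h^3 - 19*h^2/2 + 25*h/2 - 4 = (h - 8)*(h - 1)*(h - 1/2)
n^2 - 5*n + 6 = (n - 3)*(n - 2)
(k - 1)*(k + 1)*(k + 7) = k^3 + 7*k^2 - k - 7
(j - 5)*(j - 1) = j^2 - 6*j + 5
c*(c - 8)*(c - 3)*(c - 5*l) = c^4 - 5*c^3*l - 11*c^3 + 55*c^2*l + 24*c^2 - 120*c*l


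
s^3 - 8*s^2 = s^2*(s - 8)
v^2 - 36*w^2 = (v - 6*w)*(v + 6*w)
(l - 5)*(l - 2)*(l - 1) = l^3 - 8*l^2 + 17*l - 10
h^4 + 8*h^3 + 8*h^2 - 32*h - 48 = (h - 2)*(h + 2)^2*(h + 6)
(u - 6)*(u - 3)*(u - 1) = u^3 - 10*u^2 + 27*u - 18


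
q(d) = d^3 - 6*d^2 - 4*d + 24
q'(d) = 3*d^2 - 12*d - 4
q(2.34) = -5.40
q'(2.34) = -15.65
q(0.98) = 15.26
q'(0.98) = -12.88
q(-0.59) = 24.07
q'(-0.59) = 4.12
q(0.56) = 20.05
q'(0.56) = -9.78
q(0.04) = 23.83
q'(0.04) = -4.48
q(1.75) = 3.98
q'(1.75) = -15.81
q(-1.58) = 11.40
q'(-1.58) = 22.45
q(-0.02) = 24.08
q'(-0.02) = -3.76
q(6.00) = 0.00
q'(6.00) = 32.00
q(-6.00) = -384.00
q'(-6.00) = 176.00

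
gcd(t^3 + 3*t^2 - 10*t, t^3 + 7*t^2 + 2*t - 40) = t^2 + 3*t - 10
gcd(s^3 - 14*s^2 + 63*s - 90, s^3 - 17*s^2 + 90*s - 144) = s^2 - 9*s + 18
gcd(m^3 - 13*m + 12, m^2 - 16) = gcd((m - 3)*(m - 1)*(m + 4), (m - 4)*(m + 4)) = m + 4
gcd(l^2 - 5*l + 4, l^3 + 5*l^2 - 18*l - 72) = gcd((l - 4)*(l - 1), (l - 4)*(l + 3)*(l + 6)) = l - 4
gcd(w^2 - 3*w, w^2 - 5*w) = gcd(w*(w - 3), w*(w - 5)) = w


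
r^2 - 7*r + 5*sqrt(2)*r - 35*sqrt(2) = (r - 7)*(r + 5*sqrt(2))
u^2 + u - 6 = (u - 2)*(u + 3)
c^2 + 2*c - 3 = (c - 1)*(c + 3)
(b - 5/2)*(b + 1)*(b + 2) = b^3 + b^2/2 - 11*b/2 - 5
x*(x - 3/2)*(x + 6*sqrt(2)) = x^3 - 3*x^2/2 + 6*sqrt(2)*x^2 - 9*sqrt(2)*x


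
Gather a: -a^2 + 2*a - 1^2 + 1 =-a^2 + 2*a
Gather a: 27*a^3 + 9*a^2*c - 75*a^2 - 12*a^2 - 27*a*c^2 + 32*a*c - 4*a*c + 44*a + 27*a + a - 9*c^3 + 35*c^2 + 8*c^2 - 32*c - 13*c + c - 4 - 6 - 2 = 27*a^3 + a^2*(9*c - 87) + a*(-27*c^2 + 28*c + 72) - 9*c^3 + 43*c^2 - 44*c - 12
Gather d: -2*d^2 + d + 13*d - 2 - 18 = -2*d^2 + 14*d - 20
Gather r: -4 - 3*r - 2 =-3*r - 6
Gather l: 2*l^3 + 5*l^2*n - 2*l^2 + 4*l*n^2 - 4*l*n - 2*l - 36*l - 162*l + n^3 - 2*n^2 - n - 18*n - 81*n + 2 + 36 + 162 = 2*l^3 + l^2*(5*n - 2) + l*(4*n^2 - 4*n - 200) + n^3 - 2*n^2 - 100*n + 200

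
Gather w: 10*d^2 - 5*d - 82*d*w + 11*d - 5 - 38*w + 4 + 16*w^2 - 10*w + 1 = 10*d^2 + 6*d + 16*w^2 + w*(-82*d - 48)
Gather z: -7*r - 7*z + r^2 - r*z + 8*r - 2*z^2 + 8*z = r^2 + r - 2*z^2 + z*(1 - r)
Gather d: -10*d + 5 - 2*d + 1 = 6 - 12*d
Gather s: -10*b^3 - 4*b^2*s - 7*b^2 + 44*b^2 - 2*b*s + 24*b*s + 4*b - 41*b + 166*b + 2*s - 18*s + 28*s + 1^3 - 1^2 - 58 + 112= -10*b^3 + 37*b^2 + 129*b + s*(-4*b^2 + 22*b + 12) + 54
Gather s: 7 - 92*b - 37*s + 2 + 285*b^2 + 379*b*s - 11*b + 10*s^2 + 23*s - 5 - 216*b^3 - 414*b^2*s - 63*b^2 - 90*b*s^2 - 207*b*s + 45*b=-216*b^3 + 222*b^2 - 58*b + s^2*(10 - 90*b) + s*(-414*b^2 + 172*b - 14) + 4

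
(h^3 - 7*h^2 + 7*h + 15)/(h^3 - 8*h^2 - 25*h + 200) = (h^2 - 2*h - 3)/(h^2 - 3*h - 40)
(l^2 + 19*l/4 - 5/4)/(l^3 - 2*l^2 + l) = (4*l^2 + 19*l - 5)/(4*l*(l^2 - 2*l + 1))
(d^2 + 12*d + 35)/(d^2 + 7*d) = (d + 5)/d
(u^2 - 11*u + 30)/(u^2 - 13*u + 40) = (u - 6)/(u - 8)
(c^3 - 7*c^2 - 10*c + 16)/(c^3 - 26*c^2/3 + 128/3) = 3*(c - 1)/(3*c - 8)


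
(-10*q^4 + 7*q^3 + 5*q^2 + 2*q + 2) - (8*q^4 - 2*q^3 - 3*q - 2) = -18*q^4 + 9*q^3 + 5*q^2 + 5*q + 4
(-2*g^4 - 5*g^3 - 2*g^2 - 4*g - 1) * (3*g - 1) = -6*g^5 - 13*g^4 - g^3 - 10*g^2 + g + 1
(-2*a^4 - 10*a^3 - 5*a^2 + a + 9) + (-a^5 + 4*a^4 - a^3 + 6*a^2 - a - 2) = -a^5 + 2*a^4 - 11*a^3 + a^2 + 7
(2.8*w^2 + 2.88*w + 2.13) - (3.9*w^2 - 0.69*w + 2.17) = -1.1*w^2 + 3.57*w - 0.04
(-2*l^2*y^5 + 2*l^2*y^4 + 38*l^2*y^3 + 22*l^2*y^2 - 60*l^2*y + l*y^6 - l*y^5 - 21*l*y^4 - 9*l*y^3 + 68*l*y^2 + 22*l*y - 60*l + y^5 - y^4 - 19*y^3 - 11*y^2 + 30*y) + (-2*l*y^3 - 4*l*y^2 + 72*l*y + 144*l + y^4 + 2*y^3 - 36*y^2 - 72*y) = -2*l^2*y^5 + 2*l^2*y^4 + 38*l^2*y^3 + 22*l^2*y^2 - 60*l^2*y + l*y^6 - l*y^5 - 21*l*y^4 - 11*l*y^3 + 64*l*y^2 + 94*l*y + 84*l + y^5 - 17*y^3 - 47*y^2 - 42*y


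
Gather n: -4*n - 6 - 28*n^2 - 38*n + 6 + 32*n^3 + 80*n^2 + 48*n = 32*n^3 + 52*n^2 + 6*n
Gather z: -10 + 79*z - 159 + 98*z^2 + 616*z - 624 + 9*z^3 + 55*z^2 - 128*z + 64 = 9*z^3 + 153*z^2 + 567*z - 729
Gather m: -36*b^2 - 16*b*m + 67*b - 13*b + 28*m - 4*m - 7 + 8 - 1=-36*b^2 + 54*b + m*(24 - 16*b)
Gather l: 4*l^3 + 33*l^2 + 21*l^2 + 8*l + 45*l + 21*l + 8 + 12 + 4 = 4*l^3 + 54*l^2 + 74*l + 24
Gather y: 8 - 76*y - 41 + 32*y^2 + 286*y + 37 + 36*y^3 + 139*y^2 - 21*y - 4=36*y^3 + 171*y^2 + 189*y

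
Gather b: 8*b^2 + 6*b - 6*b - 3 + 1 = 8*b^2 - 2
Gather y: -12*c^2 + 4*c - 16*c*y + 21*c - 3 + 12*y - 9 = -12*c^2 + 25*c + y*(12 - 16*c) - 12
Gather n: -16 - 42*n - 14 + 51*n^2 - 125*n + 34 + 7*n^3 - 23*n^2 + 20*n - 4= 7*n^3 + 28*n^2 - 147*n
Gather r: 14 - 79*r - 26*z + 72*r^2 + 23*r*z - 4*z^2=72*r^2 + r*(23*z - 79) - 4*z^2 - 26*z + 14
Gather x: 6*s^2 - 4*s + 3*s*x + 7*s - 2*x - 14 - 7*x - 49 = 6*s^2 + 3*s + x*(3*s - 9) - 63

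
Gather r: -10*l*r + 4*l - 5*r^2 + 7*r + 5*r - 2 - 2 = 4*l - 5*r^2 + r*(12 - 10*l) - 4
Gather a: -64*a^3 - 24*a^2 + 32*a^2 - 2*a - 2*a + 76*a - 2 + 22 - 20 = -64*a^3 + 8*a^2 + 72*a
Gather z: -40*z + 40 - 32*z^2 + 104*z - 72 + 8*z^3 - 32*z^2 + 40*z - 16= 8*z^3 - 64*z^2 + 104*z - 48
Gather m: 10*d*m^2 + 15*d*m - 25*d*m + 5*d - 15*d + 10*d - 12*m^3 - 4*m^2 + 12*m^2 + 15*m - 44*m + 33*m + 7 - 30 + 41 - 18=-12*m^3 + m^2*(10*d + 8) + m*(4 - 10*d)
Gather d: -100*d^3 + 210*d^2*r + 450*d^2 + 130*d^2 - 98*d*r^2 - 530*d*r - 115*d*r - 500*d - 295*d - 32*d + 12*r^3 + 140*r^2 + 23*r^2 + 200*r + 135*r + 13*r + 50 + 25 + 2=-100*d^3 + d^2*(210*r + 580) + d*(-98*r^2 - 645*r - 827) + 12*r^3 + 163*r^2 + 348*r + 77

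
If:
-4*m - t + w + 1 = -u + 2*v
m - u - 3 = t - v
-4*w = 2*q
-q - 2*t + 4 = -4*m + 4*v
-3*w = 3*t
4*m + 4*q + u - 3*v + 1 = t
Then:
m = -16/13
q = 25/13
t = 25/26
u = -83/13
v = -31/26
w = -25/26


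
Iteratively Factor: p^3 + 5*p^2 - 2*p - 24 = (p - 2)*(p^2 + 7*p + 12) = (p - 2)*(p + 4)*(p + 3)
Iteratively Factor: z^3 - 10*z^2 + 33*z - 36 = (z - 3)*(z^2 - 7*z + 12) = (z - 4)*(z - 3)*(z - 3)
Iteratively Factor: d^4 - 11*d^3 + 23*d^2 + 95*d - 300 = (d - 4)*(d^3 - 7*d^2 - 5*d + 75) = (d - 5)*(d - 4)*(d^2 - 2*d - 15) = (d - 5)^2*(d - 4)*(d + 3)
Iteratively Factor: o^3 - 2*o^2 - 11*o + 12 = (o - 1)*(o^2 - o - 12) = (o - 1)*(o + 3)*(o - 4)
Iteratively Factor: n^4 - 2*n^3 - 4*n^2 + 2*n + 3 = (n - 1)*(n^3 - n^2 - 5*n - 3) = (n - 1)*(n + 1)*(n^2 - 2*n - 3) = (n - 1)*(n + 1)^2*(n - 3)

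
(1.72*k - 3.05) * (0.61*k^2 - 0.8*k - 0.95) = 1.0492*k^3 - 3.2365*k^2 + 0.806*k + 2.8975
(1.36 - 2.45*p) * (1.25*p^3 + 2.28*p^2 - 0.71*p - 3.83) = -3.0625*p^4 - 3.886*p^3 + 4.8403*p^2 + 8.4179*p - 5.2088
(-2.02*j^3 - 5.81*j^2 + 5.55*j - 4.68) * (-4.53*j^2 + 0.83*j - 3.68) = 9.1506*j^5 + 24.6427*j^4 - 22.5302*j^3 + 47.1877*j^2 - 24.3084*j + 17.2224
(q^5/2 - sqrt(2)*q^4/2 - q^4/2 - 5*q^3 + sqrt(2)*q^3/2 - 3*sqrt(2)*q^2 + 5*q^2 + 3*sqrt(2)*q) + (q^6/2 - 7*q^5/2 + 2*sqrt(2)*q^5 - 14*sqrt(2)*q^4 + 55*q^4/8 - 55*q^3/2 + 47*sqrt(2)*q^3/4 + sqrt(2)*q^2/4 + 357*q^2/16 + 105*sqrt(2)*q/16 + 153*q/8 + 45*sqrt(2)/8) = q^6/2 - 3*q^5 + 2*sqrt(2)*q^5 - 29*sqrt(2)*q^4/2 + 51*q^4/8 - 65*q^3/2 + 49*sqrt(2)*q^3/4 - 11*sqrt(2)*q^2/4 + 437*q^2/16 + 153*sqrt(2)*q/16 + 153*q/8 + 45*sqrt(2)/8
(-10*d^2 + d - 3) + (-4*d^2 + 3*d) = -14*d^2 + 4*d - 3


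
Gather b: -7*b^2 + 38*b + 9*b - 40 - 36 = -7*b^2 + 47*b - 76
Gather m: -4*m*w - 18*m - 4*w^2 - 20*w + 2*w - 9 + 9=m*(-4*w - 18) - 4*w^2 - 18*w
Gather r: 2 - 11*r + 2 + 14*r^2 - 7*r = 14*r^2 - 18*r + 4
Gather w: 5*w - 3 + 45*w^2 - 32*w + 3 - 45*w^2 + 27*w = 0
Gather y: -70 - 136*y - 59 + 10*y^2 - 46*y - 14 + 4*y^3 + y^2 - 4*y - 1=4*y^3 + 11*y^2 - 186*y - 144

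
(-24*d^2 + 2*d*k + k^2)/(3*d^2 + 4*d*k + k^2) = (-24*d^2 + 2*d*k + k^2)/(3*d^2 + 4*d*k + k^2)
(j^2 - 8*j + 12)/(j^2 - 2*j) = (j - 6)/j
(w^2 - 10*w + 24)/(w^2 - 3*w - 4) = (w - 6)/(w + 1)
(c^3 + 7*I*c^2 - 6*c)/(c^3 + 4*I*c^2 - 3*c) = (c + 6*I)/(c + 3*I)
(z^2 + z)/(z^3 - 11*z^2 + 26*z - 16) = z*(z + 1)/(z^3 - 11*z^2 + 26*z - 16)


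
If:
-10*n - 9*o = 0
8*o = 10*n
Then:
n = 0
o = 0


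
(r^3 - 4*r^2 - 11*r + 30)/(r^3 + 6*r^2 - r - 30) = (r - 5)/(r + 5)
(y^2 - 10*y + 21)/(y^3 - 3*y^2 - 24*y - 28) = (y - 3)/(y^2 + 4*y + 4)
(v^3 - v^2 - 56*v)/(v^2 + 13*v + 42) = v*(v - 8)/(v + 6)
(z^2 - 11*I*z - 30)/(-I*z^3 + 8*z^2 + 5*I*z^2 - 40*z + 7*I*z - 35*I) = (I*z^2 + 11*z - 30*I)/(z^3 + z^2*(-5 + 8*I) - z*(7 + 40*I) + 35)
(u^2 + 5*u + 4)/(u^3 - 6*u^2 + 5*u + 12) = (u + 4)/(u^2 - 7*u + 12)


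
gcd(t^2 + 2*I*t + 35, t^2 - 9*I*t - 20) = t - 5*I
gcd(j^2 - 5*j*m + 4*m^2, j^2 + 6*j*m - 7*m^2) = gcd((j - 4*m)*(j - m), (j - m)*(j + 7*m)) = j - m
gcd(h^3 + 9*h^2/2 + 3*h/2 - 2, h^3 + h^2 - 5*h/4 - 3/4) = 1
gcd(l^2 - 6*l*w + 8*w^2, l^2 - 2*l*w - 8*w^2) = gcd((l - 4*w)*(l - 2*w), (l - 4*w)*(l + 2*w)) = -l + 4*w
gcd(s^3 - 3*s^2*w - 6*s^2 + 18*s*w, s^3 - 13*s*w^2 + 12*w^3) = s - 3*w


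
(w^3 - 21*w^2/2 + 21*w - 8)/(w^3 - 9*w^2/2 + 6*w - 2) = (w - 8)/(w - 2)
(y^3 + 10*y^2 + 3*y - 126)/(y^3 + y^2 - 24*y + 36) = (y + 7)/(y - 2)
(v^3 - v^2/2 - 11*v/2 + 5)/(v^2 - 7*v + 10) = (2*v^2 + 3*v - 5)/(2*(v - 5))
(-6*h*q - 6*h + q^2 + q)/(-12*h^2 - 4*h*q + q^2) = (q + 1)/(2*h + q)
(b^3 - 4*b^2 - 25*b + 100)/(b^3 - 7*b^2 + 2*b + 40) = (b + 5)/(b + 2)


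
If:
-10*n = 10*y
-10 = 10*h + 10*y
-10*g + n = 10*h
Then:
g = 9*y/10 + 1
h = -y - 1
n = -y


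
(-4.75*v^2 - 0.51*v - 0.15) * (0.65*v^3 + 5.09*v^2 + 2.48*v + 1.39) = -3.0875*v^5 - 24.509*v^4 - 14.4734*v^3 - 8.6308*v^2 - 1.0809*v - 0.2085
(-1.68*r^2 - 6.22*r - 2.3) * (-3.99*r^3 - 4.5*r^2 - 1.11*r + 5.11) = 6.7032*r^5 + 32.3778*r^4 + 39.0318*r^3 + 8.6694*r^2 - 29.2312*r - 11.753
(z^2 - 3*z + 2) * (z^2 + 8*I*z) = z^4 - 3*z^3 + 8*I*z^3 + 2*z^2 - 24*I*z^2 + 16*I*z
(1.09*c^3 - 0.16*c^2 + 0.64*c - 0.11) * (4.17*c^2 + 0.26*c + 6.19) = 4.5453*c^5 - 0.3838*c^4 + 9.3743*c^3 - 1.2827*c^2 + 3.933*c - 0.6809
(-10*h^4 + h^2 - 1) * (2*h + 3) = -20*h^5 - 30*h^4 + 2*h^3 + 3*h^2 - 2*h - 3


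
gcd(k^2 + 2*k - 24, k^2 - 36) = k + 6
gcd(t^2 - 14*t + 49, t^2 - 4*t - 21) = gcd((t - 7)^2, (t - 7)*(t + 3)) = t - 7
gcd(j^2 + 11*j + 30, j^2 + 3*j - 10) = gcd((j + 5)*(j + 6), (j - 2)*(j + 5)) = j + 5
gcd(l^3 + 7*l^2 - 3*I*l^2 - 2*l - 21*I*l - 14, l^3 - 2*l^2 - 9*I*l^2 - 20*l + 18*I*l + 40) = 1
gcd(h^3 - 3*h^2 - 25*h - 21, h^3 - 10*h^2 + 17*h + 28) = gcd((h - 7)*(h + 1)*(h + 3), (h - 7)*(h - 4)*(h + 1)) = h^2 - 6*h - 7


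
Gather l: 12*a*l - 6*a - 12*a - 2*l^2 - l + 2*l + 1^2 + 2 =-18*a - 2*l^2 + l*(12*a + 1) + 3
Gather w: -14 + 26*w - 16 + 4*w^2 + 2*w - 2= 4*w^2 + 28*w - 32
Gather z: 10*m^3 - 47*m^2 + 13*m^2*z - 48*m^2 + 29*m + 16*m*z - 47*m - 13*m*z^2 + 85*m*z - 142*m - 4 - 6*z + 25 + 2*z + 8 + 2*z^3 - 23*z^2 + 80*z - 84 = 10*m^3 - 95*m^2 - 160*m + 2*z^3 + z^2*(-13*m - 23) + z*(13*m^2 + 101*m + 76) - 55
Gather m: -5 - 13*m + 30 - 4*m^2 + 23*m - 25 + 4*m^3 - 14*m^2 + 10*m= 4*m^3 - 18*m^2 + 20*m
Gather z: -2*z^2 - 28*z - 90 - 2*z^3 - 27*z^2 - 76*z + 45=-2*z^3 - 29*z^2 - 104*z - 45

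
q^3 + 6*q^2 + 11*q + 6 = (q + 1)*(q + 2)*(q + 3)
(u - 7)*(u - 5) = u^2 - 12*u + 35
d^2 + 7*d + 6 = (d + 1)*(d + 6)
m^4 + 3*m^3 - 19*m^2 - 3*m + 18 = (m - 3)*(m - 1)*(m + 1)*(m + 6)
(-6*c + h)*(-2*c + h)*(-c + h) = -12*c^3 + 20*c^2*h - 9*c*h^2 + h^3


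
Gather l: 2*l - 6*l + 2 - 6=-4*l - 4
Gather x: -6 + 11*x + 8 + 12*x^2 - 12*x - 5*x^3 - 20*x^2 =-5*x^3 - 8*x^2 - x + 2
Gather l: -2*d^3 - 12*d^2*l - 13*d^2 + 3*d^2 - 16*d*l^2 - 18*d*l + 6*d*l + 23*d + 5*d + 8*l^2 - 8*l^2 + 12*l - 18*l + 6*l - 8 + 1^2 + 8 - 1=-2*d^3 - 10*d^2 - 16*d*l^2 + 28*d + l*(-12*d^2 - 12*d)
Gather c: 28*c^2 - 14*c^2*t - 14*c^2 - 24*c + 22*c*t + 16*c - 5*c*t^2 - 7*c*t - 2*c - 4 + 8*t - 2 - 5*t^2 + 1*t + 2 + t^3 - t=c^2*(14 - 14*t) + c*(-5*t^2 + 15*t - 10) + t^3 - 5*t^2 + 8*t - 4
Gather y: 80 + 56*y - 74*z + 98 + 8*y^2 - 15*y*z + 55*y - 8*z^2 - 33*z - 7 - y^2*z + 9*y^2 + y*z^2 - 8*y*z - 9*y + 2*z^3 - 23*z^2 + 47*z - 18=y^2*(17 - z) + y*(z^2 - 23*z + 102) + 2*z^3 - 31*z^2 - 60*z + 153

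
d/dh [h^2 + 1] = 2*h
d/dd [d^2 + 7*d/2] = 2*d + 7/2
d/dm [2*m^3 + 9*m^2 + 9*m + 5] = 6*m^2 + 18*m + 9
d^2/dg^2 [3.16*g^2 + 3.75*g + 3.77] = 6.32000000000000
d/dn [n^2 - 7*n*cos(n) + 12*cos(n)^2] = 7*n*sin(n) + 2*n - 12*sin(2*n) - 7*cos(n)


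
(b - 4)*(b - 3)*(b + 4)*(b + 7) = b^4 + 4*b^3 - 37*b^2 - 64*b + 336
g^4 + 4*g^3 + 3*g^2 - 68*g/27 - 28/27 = (g - 2/3)*(g + 1/3)*(g + 2)*(g + 7/3)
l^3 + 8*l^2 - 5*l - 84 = (l - 3)*(l + 4)*(l + 7)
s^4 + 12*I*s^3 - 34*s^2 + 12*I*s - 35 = (s - I)*(s + I)*(s + 5*I)*(s + 7*I)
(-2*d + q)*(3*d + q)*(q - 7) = -6*d^2*q + 42*d^2 + d*q^2 - 7*d*q + q^3 - 7*q^2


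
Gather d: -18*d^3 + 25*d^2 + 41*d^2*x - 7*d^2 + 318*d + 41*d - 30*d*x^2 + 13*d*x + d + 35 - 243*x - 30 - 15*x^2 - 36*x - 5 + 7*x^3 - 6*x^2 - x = -18*d^3 + d^2*(41*x + 18) + d*(-30*x^2 + 13*x + 360) + 7*x^3 - 21*x^2 - 280*x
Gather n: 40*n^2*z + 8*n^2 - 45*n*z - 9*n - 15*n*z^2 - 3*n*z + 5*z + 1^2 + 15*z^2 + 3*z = n^2*(40*z + 8) + n*(-15*z^2 - 48*z - 9) + 15*z^2 + 8*z + 1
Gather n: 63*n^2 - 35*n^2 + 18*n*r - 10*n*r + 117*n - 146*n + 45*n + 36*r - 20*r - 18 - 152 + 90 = 28*n^2 + n*(8*r + 16) + 16*r - 80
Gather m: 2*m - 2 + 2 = 2*m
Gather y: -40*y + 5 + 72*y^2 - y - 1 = 72*y^2 - 41*y + 4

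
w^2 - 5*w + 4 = (w - 4)*(w - 1)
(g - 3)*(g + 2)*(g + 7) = g^3 + 6*g^2 - 13*g - 42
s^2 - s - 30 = (s - 6)*(s + 5)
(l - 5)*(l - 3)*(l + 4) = l^3 - 4*l^2 - 17*l + 60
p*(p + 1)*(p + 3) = p^3 + 4*p^2 + 3*p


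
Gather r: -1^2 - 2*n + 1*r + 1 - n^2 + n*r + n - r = -n^2 + n*r - n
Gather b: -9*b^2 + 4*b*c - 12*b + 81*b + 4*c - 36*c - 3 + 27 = -9*b^2 + b*(4*c + 69) - 32*c + 24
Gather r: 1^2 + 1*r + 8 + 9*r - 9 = 10*r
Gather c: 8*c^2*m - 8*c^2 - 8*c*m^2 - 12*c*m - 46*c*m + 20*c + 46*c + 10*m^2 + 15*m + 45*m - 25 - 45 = c^2*(8*m - 8) + c*(-8*m^2 - 58*m + 66) + 10*m^2 + 60*m - 70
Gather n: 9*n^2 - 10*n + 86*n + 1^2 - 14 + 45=9*n^2 + 76*n + 32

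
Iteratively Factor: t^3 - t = (t - 1)*(t^2 + t) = (t - 1)*(t + 1)*(t)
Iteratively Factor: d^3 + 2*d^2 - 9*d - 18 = (d - 3)*(d^2 + 5*d + 6) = (d - 3)*(d + 2)*(d + 3)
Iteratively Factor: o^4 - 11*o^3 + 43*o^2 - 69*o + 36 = (o - 1)*(o^3 - 10*o^2 + 33*o - 36) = (o - 3)*(o - 1)*(o^2 - 7*o + 12) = (o - 4)*(o - 3)*(o - 1)*(o - 3)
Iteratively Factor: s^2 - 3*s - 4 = (s - 4)*(s + 1)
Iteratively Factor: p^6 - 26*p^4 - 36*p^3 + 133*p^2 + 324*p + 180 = (p + 2)*(p^5 - 2*p^4 - 22*p^3 + 8*p^2 + 117*p + 90) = (p - 3)*(p + 2)*(p^4 + p^3 - 19*p^2 - 49*p - 30) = (p - 3)*(p + 2)^2*(p^3 - p^2 - 17*p - 15) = (p - 3)*(p + 1)*(p + 2)^2*(p^2 - 2*p - 15) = (p - 3)*(p + 1)*(p + 2)^2*(p + 3)*(p - 5)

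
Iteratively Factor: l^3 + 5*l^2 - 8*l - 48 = (l + 4)*(l^2 + l - 12) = (l - 3)*(l + 4)*(l + 4)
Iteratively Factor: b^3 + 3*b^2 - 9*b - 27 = (b + 3)*(b^2 - 9) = (b + 3)^2*(b - 3)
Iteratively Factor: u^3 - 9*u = (u + 3)*(u^2 - 3*u) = (u - 3)*(u + 3)*(u)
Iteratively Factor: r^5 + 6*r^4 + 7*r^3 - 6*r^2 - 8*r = (r - 1)*(r^4 + 7*r^3 + 14*r^2 + 8*r) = (r - 1)*(r + 4)*(r^3 + 3*r^2 + 2*r) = (r - 1)*(r + 2)*(r + 4)*(r^2 + r) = r*(r - 1)*(r + 2)*(r + 4)*(r + 1)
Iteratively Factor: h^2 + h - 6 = (h - 2)*(h + 3)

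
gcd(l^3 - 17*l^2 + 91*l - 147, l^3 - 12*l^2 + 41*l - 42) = l^2 - 10*l + 21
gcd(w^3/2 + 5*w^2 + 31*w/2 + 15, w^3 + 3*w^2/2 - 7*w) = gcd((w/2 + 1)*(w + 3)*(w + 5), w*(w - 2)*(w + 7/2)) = 1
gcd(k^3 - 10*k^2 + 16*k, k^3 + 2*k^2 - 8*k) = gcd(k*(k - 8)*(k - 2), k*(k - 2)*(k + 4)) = k^2 - 2*k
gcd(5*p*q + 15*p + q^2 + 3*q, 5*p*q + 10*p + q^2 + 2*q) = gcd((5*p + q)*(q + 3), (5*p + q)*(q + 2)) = 5*p + q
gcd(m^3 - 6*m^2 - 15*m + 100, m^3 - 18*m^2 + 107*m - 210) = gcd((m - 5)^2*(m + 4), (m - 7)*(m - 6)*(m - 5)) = m - 5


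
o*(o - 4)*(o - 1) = o^3 - 5*o^2 + 4*o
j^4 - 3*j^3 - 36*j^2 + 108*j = j*(j - 6)*(j - 3)*(j + 6)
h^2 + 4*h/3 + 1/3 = (h + 1/3)*(h + 1)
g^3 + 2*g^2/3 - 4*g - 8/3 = (g - 2)*(g + 2/3)*(g + 2)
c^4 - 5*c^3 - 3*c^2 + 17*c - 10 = (c - 5)*(c - 1)^2*(c + 2)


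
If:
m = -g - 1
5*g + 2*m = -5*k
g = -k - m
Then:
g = -1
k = 1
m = 0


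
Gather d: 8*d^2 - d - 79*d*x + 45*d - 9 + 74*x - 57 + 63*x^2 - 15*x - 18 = 8*d^2 + d*(44 - 79*x) + 63*x^2 + 59*x - 84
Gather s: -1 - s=-s - 1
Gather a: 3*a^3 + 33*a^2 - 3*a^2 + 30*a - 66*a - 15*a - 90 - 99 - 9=3*a^3 + 30*a^2 - 51*a - 198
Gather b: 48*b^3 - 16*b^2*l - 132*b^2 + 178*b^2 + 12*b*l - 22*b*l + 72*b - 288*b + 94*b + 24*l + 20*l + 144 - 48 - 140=48*b^3 + b^2*(46 - 16*l) + b*(-10*l - 122) + 44*l - 44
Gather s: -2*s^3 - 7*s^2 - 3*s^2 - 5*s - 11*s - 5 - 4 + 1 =-2*s^3 - 10*s^2 - 16*s - 8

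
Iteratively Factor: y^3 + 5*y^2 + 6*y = (y + 2)*(y^2 + 3*y) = (y + 2)*(y + 3)*(y)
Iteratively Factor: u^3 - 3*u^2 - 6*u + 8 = (u - 1)*(u^2 - 2*u - 8) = (u - 4)*(u - 1)*(u + 2)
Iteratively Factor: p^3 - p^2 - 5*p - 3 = (p + 1)*(p^2 - 2*p - 3) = (p - 3)*(p + 1)*(p + 1)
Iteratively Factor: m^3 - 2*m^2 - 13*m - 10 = (m + 1)*(m^2 - 3*m - 10) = (m - 5)*(m + 1)*(m + 2)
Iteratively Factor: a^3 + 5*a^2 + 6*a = (a)*(a^2 + 5*a + 6) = a*(a + 2)*(a + 3)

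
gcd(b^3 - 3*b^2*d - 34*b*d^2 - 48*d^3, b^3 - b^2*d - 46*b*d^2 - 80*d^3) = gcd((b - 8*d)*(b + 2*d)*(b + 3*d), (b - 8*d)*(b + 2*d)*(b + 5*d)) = b^2 - 6*b*d - 16*d^2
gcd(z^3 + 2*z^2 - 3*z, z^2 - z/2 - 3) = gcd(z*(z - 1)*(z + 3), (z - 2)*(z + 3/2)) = 1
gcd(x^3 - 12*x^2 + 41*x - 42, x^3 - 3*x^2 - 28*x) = x - 7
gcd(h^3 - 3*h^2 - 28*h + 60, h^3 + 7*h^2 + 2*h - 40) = h^2 + 3*h - 10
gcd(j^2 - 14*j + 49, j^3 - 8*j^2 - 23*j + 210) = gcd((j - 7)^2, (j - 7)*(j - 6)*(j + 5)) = j - 7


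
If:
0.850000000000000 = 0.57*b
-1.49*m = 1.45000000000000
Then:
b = 1.49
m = -0.97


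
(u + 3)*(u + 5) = u^2 + 8*u + 15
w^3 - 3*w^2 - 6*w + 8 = (w - 4)*(w - 1)*(w + 2)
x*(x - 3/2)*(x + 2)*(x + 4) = x^4 + 9*x^3/2 - x^2 - 12*x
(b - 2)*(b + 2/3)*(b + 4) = b^3 + 8*b^2/3 - 20*b/3 - 16/3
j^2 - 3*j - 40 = (j - 8)*(j + 5)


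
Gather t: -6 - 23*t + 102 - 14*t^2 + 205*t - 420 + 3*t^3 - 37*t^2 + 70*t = 3*t^3 - 51*t^2 + 252*t - 324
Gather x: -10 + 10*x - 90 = 10*x - 100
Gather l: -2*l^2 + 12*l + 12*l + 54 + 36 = -2*l^2 + 24*l + 90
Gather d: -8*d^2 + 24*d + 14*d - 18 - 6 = -8*d^2 + 38*d - 24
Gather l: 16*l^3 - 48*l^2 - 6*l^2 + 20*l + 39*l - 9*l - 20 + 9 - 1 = 16*l^3 - 54*l^2 + 50*l - 12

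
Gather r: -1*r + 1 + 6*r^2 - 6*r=6*r^2 - 7*r + 1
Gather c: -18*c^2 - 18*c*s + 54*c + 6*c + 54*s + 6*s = -18*c^2 + c*(60 - 18*s) + 60*s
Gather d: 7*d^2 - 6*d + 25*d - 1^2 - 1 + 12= 7*d^2 + 19*d + 10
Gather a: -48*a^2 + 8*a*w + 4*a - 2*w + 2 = -48*a^2 + a*(8*w + 4) - 2*w + 2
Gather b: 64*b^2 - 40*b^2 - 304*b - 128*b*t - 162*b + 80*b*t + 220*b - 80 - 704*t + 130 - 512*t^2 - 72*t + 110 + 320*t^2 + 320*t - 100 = 24*b^2 + b*(-48*t - 246) - 192*t^2 - 456*t + 60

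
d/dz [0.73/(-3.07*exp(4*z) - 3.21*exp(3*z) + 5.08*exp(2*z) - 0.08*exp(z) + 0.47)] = (8.9644*exp(3*z) + 7.0299*exp(2*z) - 7.4168*exp(z) + 0.0584)*exp(z)/(3.07*exp(4*z) + 3.21*exp(3*z) - 5.08*exp(2*z) + 0.08*exp(z) - 0.47)^2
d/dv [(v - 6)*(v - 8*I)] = 2*v - 6 - 8*I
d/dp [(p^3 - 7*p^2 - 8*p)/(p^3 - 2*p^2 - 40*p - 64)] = (5*p^2 + 16*p + 8)/(p^4 + 12*p^3 + 52*p^2 + 96*p + 64)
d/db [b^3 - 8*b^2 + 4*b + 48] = 3*b^2 - 16*b + 4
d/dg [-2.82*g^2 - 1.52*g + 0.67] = -5.64*g - 1.52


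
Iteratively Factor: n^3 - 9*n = (n)*(n^2 - 9) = n*(n - 3)*(n + 3)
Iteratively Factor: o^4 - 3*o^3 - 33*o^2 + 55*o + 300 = (o + 4)*(o^3 - 7*o^2 - 5*o + 75) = (o - 5)*(o + 4)*(o^2 - 2*o - 15) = (o - 5)*(o + 3)*(o + 4)*(o - 5)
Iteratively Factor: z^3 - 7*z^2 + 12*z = (z)*(z^2 - 7*z + 12) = z*(z - 4)*(z - 3)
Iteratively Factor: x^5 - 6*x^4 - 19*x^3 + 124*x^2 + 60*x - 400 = (x + 2)*(x^4 - 8*x^3 - 3*x^2 + 130*x - 200) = (x - 5)*(x + 2)*(x^3 - 3*x^2 - 18*x + 40) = (x - 5)*(x + 2)*(x + 4)*(x^2 - 7*x + 10) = (x - 5)^2*(x + 2)*(x + 4)*(x - 2)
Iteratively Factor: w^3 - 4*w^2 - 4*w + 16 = (w + 2)*(w^2 - 6*w + 8) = (w - 4)*(w + 2)*(w - 2)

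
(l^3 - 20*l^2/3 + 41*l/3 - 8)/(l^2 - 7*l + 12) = (3*l^2 - 11*l + 8)/(3*(l - 4))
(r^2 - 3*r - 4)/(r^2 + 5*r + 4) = (r - 4)/(r + 4)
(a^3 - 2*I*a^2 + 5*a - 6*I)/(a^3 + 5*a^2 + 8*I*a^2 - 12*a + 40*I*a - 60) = (a^2 - 4*I*a - 3)/(a^2 + a*(5 + 6*I) + 30*I)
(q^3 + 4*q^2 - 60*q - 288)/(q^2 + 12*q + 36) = q - 8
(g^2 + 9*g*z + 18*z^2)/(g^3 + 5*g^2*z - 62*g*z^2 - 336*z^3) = (-g - 3*z)/(-g^2 + g*z + 56*z^2)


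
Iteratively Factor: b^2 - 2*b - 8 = (b - 4)*(b + 2)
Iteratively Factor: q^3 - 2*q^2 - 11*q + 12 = (q - 1)*(q^2 - q - 12) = (q - 1)*(q + 3)*(q - 4)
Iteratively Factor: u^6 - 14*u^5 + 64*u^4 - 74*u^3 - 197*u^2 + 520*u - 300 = (u - 2)*(u^5 - 12*u^4 + 40*u^3 + 6*u^2 - 185*u + 150) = (u - 2)*(u - 1)*(u^4 - 11*u^3 + 29*u^2 + 35*u - 150) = (u - 3)*(u - 2)*(u - 1)*(u^3 - 8*u^2 + 5*u + 50) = (u - 3)*(u - 2)*(u - 1)*(u + 2)*(u^2 - 10*u + 25) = (u - 5)*(u - 3)*(u - 2)*(u - 1)*(u + 2)*(u - 5)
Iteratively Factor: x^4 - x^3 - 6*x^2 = (x)*(x^3 - x^2 - 6*x) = x*(x + 2)*(x^2 - 3*x) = x^2*(x + 2)*(x - 3)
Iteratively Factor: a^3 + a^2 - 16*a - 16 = (a + 4)*(a^2 - 3*a - 4) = (a - 4)*(a + 4)*(a + 1)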